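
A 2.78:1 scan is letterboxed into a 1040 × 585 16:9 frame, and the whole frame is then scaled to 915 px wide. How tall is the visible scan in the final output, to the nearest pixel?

Fitted into 1040×585, the scan spans the width; its height is 1040 / 2.780 ≈ 374.10 px.
Scaling 1040 → 915 is ×0.8798, so the height becomes 374.10 × 0.8798 ≈ 329.14 px.

329 px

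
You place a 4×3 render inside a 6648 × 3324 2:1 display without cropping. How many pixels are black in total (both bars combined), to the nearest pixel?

7365984 pixels

4×3 (1.333) < 2:1 (2.000), so the render fills the height.
The render is 3324 × 4/3 ≈ 4432.0000 px wide.
Leftover width: 6648 − 4432.0000 = 2216.0000 px.
Across the 3324-px span: 2216.0000 × 3324 ≈ 7365984 px.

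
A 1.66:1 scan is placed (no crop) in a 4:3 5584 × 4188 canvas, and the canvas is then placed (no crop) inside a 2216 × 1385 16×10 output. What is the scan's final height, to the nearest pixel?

1112 px

First fit — 1.66:1 into 5584×4188 spans the width: 5584.00 × 3363.86.
4:3 in 2216×1385: fills the height, so the intermediate becomes 1846.67 × 1385.00 — a scale of ×0.3307.
So the scan's height is 3363.86 × 0.3307 ≈ 1112.45.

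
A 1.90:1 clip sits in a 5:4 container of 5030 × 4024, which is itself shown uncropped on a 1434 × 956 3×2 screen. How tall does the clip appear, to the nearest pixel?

629 px

First fit — 1.90:1 into 5030×4024 spans the width: 5030.00 × 2647.37.
The 5:4 canvas is height-limited in 1434×956, giving 1195.00 × 956.00; scale factor 0.2376.
Applying the same ×0.2376: 2647.37 → 628.95.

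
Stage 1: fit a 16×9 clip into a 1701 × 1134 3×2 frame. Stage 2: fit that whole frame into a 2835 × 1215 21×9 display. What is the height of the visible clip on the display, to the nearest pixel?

1025 px

First fit — 16×9 into 1701×1134 spans the width: 1701.00 × 956.81.
3×2 in 2835×1215: fills the height, so the intermediate becomes 1822.50 × 1215.00 — a scale of ×1.0714.
So the clip's height is 956.81 × 1.0714 ≈ 1025.16.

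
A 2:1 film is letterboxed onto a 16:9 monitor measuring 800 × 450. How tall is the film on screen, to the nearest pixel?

2:1 is wider than 16:9, so it spans the full width.
The film is 800 × 1/2 ≈ 400.00 px tall.

400 px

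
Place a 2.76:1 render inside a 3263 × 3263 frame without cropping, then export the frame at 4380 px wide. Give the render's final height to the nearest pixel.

Fitted into 3263×3263, the render spans the width; its height is 3263 / 2.760 ≈ 1182.25 px.
The frame scales by 4380/3263 = 1.3423; 1182.25 × 1.3423 ≈ 1586.96 px.

1587 px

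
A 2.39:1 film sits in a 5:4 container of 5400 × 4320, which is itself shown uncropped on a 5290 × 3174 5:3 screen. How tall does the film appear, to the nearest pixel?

First fit — 2.39:1 into 5400×4320 spans the width: 5400.00 × 2259.41.
The 5:4 canvas is height-limited in 5290×3174, giving 3967.50 × 3174.00; scale factor 0.7347.
The film scales with it: height 2259.41 × 0.7347 ≈ 1660.04.

1660 px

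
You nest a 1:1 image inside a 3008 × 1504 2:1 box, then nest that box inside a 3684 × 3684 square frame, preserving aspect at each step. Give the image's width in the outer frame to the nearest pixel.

1842 px

Inside the 3008×1504 canvas the image is height-limited at 1504.00 × 1504.00.
The 2:1 canvas is width-limited in 3684×3684, giving 3684.00 × 1842.00; scale factor 1.2247.
Applying the same ×1.2247: 1504.00 → 1842.00.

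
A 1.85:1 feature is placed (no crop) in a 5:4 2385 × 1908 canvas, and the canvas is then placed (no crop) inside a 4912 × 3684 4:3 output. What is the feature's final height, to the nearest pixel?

2489 px

1.85:1 in 2385×1908: fills the width, so the feature is 2385.00 × 1289.19.
5:4 in 4912×3684: fills the height, so the intermediate becomes 4605.00 × 3684.00 — a scale of ×1.9308.
The feature scales with it: height 1289.19 × 1.9308 ≈ 2489.19.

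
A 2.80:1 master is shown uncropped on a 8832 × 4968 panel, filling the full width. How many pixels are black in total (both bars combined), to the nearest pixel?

The master is 8832 / 2.800 ≈ 3154.2857 px tall.
4968 − 3154.2857 = 1813.7143 px of bars.
That's 1813.7143 × 8832 ≈ 16018725 black pixels.

16018725 pixels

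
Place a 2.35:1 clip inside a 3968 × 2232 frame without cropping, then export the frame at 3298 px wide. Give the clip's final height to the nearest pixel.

In the 3968×2232 frame the clip fills the width: height = 3968 / 2.350 ≈ 1688.51 px.
The frame scales by 3298/3968 = 0.8311; 1688.51 × 0.8311 ≈ 1403.40 px.

1403 px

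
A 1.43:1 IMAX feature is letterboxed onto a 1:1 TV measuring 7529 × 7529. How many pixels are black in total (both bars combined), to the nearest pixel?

Since 1.430 > 1.000, the feature is width-limited.
That makes the image 5265.0350 px tall (7529 / 1.430).
7529 − 5265.0350 = 2263.9650 px of bars.
Across the 7529-px span: 2263.9650 × 7529 ≈ 17045393 px.

17045393 pixels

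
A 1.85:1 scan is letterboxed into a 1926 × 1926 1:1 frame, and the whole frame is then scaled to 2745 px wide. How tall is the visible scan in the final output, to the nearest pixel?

At 1926×1926 the scan is width-limited, so height = 1926 / 1.850 ≈ 1041.08 px.
Resizing to 2745 px wide multiplies everything by 1.4252: 1041.08 → 1483.78 px.

1484 px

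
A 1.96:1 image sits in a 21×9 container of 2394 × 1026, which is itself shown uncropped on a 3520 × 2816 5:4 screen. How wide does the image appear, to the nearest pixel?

2957 px

Inside the 2394×1026 canvas the image is height-limited at 2010.96 × 1026.00.
The 21×9 canvas is width-limited in 3520×2816, giving 3520.00 × 1508.57; scale factor 1.4703.
The image scales with it: width 2010.96 × 1.4703 ≈ 2956.80.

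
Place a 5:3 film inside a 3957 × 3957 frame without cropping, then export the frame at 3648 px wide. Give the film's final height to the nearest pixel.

2189 px

Fitted into 3957×3957, the film spans the width; its height is 3957 × 3/5 ≈ 2374.20 px.
Resizing to 3648 px wide multiplies everything by 0.9219: 2374.20 → 2188.80 px.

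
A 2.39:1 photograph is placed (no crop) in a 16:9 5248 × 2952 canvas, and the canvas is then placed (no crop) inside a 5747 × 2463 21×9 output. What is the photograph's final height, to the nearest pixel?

1832 px

2.39:1 in 5248×2952: fills the width, so the photograph is 5248.00 × 2195.82.
16:9 in 5747×2463: fills the height, so the intermediate becomes 4378.67 × 2463.00 — a scale of ×0.8343.
The photograph scales with it: height 2195.82 × 0.8343 ≈ 1832.08.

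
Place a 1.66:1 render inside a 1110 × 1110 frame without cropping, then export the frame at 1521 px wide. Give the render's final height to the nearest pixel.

916 px

In the 1110×1110 frame the render fills the width: height = 1110 / 1.660 ≈ 668.67 px.
Scaling 1110 → 1521 is ×1.3703, so the height becomes 668.67 × 1.3703 ≈ 916.27 px.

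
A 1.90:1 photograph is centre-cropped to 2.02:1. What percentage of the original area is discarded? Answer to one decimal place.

5.9%

The width stays; only height is cut (since 2.02:1 is wider than 1.90:1).
(1.900)/(2.020) ≈ 0.941 of the area survives, leaving 5.94% discarded.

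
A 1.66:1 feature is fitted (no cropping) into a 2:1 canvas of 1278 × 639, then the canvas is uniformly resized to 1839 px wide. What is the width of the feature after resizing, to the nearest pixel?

1526 px

Fitted into 1278×639, the feature spans the height; its width is 639 × 1.660 ≈ 1060.74 px.
The frame scales by 1839/1278 = 1.4390; 1060.74 × 1.4390 ≈ 1526.37 px.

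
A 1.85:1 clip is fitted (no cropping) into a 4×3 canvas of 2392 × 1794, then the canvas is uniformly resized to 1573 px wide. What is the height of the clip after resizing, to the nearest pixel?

In the 2392×1794 frame the clip fills the width: height = 2392 / 1.850 ≈ 1292.97 px.
The frame scales by 1573/2392 = 0.6576; 1292.97 × 0.6576 ≈ 850.27 px.

850 px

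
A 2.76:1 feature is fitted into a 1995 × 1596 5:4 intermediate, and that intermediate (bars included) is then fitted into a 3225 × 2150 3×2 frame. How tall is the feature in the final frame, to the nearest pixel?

974 px

2.76:1 in 1995×1596: fills the width, so the feature is 1995.00 × 722.83.
The 5:4 canvas is height-limited in 3225×2150, giving 2687.50 × 2150.00; scale factor 1.3471.
So the feature's height is 722.83 × 1.3471 ≈ 973.73.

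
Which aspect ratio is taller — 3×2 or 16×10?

3×2

3×2 = 1.5 and 16×10 = 1.6; 1.6 > 1.5. The smaller width-to-height ratio is the taller frame.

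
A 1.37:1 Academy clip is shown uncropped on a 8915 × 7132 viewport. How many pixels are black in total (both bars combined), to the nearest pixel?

1.37:1 Academy (1.370) > 5:4 (1.250), so the clip fills the width.
That makes the image 6507.2993 px tall (8915 / 1.370).
Leftover height: 7132 − 6507.2993 = 624.7007 px.
Bar area = 624.7007 × 8915 ≈ 5569207 px.

5569207 pixels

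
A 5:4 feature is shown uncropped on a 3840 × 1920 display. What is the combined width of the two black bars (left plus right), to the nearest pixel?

Since 1.250 < 2.000, the feature is height-limited.
Content width = 1920 × 5/4 ≈ 2400.00 px.
3840 − 2400.00 = 1440.00 px of bars.

1440 px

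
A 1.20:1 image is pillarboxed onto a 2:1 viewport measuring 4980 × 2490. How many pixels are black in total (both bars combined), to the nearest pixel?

1.20:1 (1.200) < 2:1 (2.000), so the image fills the height.
That makes the image 2988.0000 px wide (2490 × 1.200).
4980 − 2988.0000 = 1992.0000 px of bars.
Across the 2490-px span: 1992.0000 × 2490 ≈ 4960080 px.

4960080 pixels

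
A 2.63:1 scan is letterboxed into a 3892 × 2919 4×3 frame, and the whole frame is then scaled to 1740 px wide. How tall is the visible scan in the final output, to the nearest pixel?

662 px

At 3892×2919 the scan is width-limited, so height = 3892 / 2.630 ≈ 1479.85 px.
The frame scales by 1740/3892 = 0.4471; 1479.85 × 0.4471 ≈ 661.60 px.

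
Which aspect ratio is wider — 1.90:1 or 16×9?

1.9 and 16×9 = 1.778; 1.9 > 1.778.

1.90:1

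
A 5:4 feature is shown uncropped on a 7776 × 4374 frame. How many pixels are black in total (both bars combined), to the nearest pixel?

10097379 pixels

5:4 is narrower than 16:9, so it spans the full height.
The feature is 4374 × 5/4 ≈ 5467.5000 px wide.
7776 − 5467.5000 = 2308.5000 px of bars.
Across the 4374-px span: 2308.5000 × 4374 ≈ 10097379 px.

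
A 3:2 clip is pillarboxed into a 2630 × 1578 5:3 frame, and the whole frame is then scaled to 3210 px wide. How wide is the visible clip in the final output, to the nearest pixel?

2889 px

Fitted into 2630×1578, the clip spans the height; its width is 1578 × 3/2 ≈ 2367.00 px.
Scaling 2630 → 3210 is ×1.2205, so the width becomes 2367.00 × 1.2205 ≈ 2889.00 px.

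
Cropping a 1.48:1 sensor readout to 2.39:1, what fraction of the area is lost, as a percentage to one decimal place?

38.1%

The width stays; only height is cut (since 2.39:1 is wider than 1.48:1).
Fraction kept = (1.480)/(2.390) ≈ 61.92%, so 38.08% is lost.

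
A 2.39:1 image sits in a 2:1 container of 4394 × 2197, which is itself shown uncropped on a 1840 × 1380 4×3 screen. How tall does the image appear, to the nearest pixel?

770 px

2.39:1 in 4394×2197: fills the width, so the image is 4394.00 × 1838.49.
The 2:1 canvas is width-limited in 1840×1380, giving 1840.00 × 920.00; scale factor 0.4188.
So the image's height is 1838.49 × 0.4188 ≈ 769.87.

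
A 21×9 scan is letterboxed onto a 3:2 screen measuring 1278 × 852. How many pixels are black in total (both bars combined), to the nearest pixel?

388877 pixels

21×9 is wider than 3:2, so it spans the full width.
The scan is 1278 × 9/21 ≈ 547.7143 px tall.
852 − 547.7143 = 304.2857 px of bars.
Across the 1278-px span: 304.2857 × 1278 ≈ 388877 px.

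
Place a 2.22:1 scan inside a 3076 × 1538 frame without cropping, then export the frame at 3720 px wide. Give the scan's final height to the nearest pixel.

In the 3076×1538 frame the scan fills the width: height = 3076 / 2.220 ≈ 1385.59 px.
Resizing to 3720 px wide multiplies everything by 1.2094: 1385.59 → 1675.68 px.

1676 px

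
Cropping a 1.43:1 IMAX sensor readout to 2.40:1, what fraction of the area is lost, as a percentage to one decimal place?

2.40:1 is wider than 1.43:1 IMAX, so the crop keeps the full width and trims the height.
Fraction kept = (1.430)/(2.400) ≈ 59.58%, so 40.42% is lost.

40.4%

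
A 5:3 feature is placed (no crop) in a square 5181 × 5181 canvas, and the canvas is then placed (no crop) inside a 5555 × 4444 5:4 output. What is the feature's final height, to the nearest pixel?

First fit — 5:3 into 5181×5181 spans the width: 5181.00 × 3108.60.
Second fit — the square canvas into 5555×4444 spans the height: 4444.00 × 4444.00 (×0.8577 from 5181×5181).
So the feature's height is 3108.60 × 0.8577 ≈ 2666.40.

2666 px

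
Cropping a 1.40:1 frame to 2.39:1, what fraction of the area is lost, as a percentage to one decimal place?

41.4%

Going from 1.40:1 to 2.39:1 means cutting height while keeping width.
Fraction kept = (1.400)/(2.390) ≈ 58.58%, so 41.42% is lost.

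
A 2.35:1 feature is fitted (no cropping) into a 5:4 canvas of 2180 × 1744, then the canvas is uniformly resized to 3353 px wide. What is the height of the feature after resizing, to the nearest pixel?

In the 2180×1744 frame the feature fills the width: height = 2180 / 2.350 ≈ 927.66 px.
Scaling 2180 → 3353 is ×1.5381, so the height becomes 927.66 × 1.5381 ≈ 1426.81 px.

1427 px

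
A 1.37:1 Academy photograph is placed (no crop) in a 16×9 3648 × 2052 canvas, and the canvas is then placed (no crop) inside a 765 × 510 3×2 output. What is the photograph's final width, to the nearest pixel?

590 px

1.37:1 Academy in 3648×2052: fills the height, so the photograph is 2811.24 × 2052.00.
16×9 in 765×510: fills the width, so the intermediate becomes 765.00 × 430.31 — a scale of ×0.2097.
The photograph scales with it: width 2811.24 × 0.2097 ≈ 589.53.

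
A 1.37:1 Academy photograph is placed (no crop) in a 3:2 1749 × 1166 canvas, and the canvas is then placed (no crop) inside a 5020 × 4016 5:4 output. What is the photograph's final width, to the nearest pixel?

4585 px

First fit — 1.37:1 Academy into 1749×1166 spans the height: 1597.42 × 1166.00.
The 3:2 canvas is width-limited in 5020×4016, giving 5020.00 × 3346.67; scale factor 2.8702.
Applying the same ×2.8702: 1597.42 → 4584.93.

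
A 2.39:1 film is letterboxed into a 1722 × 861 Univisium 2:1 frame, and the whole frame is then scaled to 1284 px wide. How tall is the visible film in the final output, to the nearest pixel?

At 1722×861 the film is width-limited, so height = 1722 / 2.390 ≈ 720.50 px.
Resizing to 1284 px wide multiplies everything by 0.7456: 720.50 → 537.24 px.

537 px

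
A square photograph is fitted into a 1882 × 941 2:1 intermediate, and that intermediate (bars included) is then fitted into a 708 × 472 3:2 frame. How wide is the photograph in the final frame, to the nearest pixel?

First fit — square into 1882×941 spans the height: 941.00 × 941.00.
Second fit — the 2:1 canvas into 708×472 spans the width: 708.00 × 354.00 (×0.3762 from 1882×941).
So the photograph's width is 941.00 × 0.3762 ≈ 354.00.

354 px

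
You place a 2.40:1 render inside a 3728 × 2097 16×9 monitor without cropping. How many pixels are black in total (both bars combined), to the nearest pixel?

2.40:1 (2.400) > 16×9 (1.778), so the render fills the width.
The render is 3728 / 2.400 ≈ 1553.3333 px tall.
2097 − 1553.3333 = 543.6667 px of bars.
Across the 3728-px span: 543.6667 × 3728 ≈ 2026789 px.

2026789 pixels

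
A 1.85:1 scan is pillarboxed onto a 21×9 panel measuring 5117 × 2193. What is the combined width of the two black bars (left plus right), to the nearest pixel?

1.85:1 (1.850) < 21×9 (2.333), so the scan fills the height.
Content width = 2193 × 1.850 ≈ 4057.05 px.
Leftover width: 5117 − 4057.05 = 1059.95 px.

1060 px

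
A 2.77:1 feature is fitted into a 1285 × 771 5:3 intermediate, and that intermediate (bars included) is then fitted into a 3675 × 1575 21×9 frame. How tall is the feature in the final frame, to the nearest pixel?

948 px

First fit — 2.77:1 into 1285×771 spans the width: 1285.00 × 463.90.
The 5:3 canvas is height-limited in 3675×1575, giving 2625.00 × 1575.00; scale factor 2.0428.
Applying the same ×2.0428: 463.90 → 947.65.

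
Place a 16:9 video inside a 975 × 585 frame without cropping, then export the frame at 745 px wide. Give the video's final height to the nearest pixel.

419 px

At 975×585 the video is width-limited, so height = 975 × 9/16 ≈ 548.44 px.
Resizing to 745 px wide multiplies everything by 0.7641: 548.44 → 419.06 px.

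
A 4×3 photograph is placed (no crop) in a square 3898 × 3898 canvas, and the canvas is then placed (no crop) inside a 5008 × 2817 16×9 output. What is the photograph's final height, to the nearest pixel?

2113 px

4×3 in 3898×3898: fills the width, so the photograph is 3898.00 × 2923.50.
Second fit — the square canvas into 5008×2817 spans the height: 2817.00 × 2817.00 (×0.7227 from 3898×3898).
So the photograph's height is 2923.50 × 0.7227 ≈ 2112.75.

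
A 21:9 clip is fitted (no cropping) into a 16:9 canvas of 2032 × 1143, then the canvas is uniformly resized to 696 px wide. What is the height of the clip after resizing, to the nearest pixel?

298 px

Fitted into 2032×1143, the clip spans the width; its height is 2032 × 9/21 ≈ 870.86 px.
Resizing to 696 px wide multiplies everything by 0.3425: 870.86 → 298.29 px.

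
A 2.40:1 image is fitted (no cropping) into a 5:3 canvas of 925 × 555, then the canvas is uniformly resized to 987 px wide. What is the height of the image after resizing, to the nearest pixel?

At 925×555 the image is width-limited, so height = 925 / 2.400 ≈ 385.42 px.
Scaling 925 → 987 is ×1.0670, so the height becomes 385.42 × 1.0670 ≈ 411.25 px.

411 px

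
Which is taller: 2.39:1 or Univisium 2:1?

2.39 and Univisium 2:1 = 2; 2.39 > 2. The smaller width-to-height ratio is the taller frame.

Univisium 2:1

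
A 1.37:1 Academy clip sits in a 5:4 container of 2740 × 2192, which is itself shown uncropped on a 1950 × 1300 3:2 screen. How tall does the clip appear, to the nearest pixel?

1186 px

Inside the 2740×2192 canvas the clip is width-limited at 2740.00 × 2000.00.
The 5:4 canvas is height-limited in 1950×1300, giving 1625.00 × 1300.00; scale factor 0.5931.
So the clip's height is 2000.00 × 0.5931 ≈ 1186.13.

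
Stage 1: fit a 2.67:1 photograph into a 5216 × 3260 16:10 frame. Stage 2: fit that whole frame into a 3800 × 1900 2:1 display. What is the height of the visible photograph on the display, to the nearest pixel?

2.67:1 in 5216×3260: fills the width, so the photograph is 5216.00 × 1953.56.
Second fit — the 16:10 canvas into 3800×1900 spans the height: 3040.00 × 1900.00 (×0.5828 from 5216×3260).
The photograph scales with it: height 1953.56 × 0.5828 ≈ 1138.58.

1139 px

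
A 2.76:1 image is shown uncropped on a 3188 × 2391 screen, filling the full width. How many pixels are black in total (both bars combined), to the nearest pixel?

Content height = 3188 / 2.760 ≈ 1155.0725 px.
Black = 2391 − 1155.0725 = 1235.9275 px.
Bar area = 1235.9275 × 3188 ≈ 3940137 px.

3940137 pixels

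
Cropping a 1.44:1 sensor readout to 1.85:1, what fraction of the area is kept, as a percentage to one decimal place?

77.8%

Going from 1.44:1 to 1.85:1 means cutting height while keeping width.
(1.440)/(1.850) ≈ 0.778 of the area survives.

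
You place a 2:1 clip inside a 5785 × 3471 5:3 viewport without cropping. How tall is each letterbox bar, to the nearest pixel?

2:1 (2.000) > 5:3 (1.667), so the clip fills the width.
That makes the image 2892.50 px tall (5785 × 1/2).
Leftover height: 3471 − 2892.50 = 578.50 px → 289.25 each side.

289 px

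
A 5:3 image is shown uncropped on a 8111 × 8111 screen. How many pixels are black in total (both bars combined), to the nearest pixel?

26315328 pixels

5:3 (1.667) > square (1.000), so the image fills the width.
Content height = 8111 × 3/5 ≈ 4866.6000 px.
Black = 8111 − 4866.6000 = 3244.4000 px.
That's 3244.4000 × 8111 ≈ 26315328 black pixels.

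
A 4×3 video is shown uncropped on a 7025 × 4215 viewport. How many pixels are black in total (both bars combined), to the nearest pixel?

5922075 pixels

Since 1.333 < 1.667, the video is height-limited.
That makes the image 5620.0000 px wide (4215 × 4/3).
Black = 7025 − 5620.0000 = 1405.0000 px.
That's 1405.0000 × 4215 ≈ 5922075 black pixels.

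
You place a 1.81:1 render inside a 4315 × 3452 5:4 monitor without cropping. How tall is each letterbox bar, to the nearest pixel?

534 px

1.81:1 is wider than 5:4, so it spans the full width.
That makes the image 2383.98 px tall (4315 / 1.810).
Black = 3452 − 2383.98 = 1068.02 px, or 534.01 per bar.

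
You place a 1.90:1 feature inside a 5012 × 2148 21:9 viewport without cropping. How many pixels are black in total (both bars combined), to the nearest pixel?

1999358 pixels

1.90:1 is narrower than 21:9, so it spans the full height.
The feature is 2148 × 1.900 ≈ 4081.2000 px wide.
Black = 5012 − 4081.2000 = 930.8000 px.
Bar area = 930.8000 × 2148 ≈ 1999358 px.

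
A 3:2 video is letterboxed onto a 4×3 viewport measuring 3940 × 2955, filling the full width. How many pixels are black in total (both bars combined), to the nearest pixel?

That makes the image 2626.6667 px tall (3940 × 2/3).
Black = 2955 − 2626.6667 = 328.3333 px.
Bar area = 328.3333 × 3940 ≈ 1293633 px.

1293633 pixels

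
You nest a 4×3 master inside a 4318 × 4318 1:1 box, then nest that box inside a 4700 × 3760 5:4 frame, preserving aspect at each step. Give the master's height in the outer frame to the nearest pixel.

Inside the 4318×4318 canvas the master is width-limited at 4318.00 × 3238.50.
1:1 in 4700×3760: fills the height, so the intermediate becomes 3760.00 × 3760.00 — a scale of ×0.8708.
So the master's height is 3238.50 × 0.8708 ≈ 2820.00.

2820 px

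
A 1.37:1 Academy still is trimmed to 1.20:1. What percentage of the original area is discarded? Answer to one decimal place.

1.20:1 is narrower than 1.37:1 Academy, so the crop keeps the full height and trims the width.
Fraction kept = (1.200)/(1.370) ≈ 87.59%, so 12.41% is lost.

12.4%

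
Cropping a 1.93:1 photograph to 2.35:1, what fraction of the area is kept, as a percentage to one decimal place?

2.35:1 is wider than 1.93:1, so the crop keeps the full width and trims the height.
Fraction kept = (1.930)/(2.350) ≈ 82.13%.

82.1%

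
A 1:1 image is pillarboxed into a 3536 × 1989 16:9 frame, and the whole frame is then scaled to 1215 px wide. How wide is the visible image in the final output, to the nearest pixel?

683 px

In the 3536×1989 frame the image fills the height: width = 1989 × 1/1 ≈ 1989.00 px.
Scaling 3536 → 1215 is ×0.3436, so the width becomes 1989.00 × 0.3436 ≈ 683.44 px.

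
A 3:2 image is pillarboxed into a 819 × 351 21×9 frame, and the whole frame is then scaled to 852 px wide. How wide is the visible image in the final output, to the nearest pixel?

Fitted into 819×351, the image spans the height; its width is 351 × 3/2 ≈ 526.50 px.
Resizing to 852 px wide multiplies everything by 1.0403: 526.50 → 547.71 px.

548 px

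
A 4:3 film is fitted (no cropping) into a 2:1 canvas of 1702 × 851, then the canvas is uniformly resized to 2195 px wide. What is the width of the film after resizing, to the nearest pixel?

1463 px

At 1702×851 the film is height-limited, so width = 851 × 4/3 ≈ 1134.67 px.
The frame scales by 2195/1702 = 1.2897; 1134.67 × 1.2897 ≈ 1463.33 px.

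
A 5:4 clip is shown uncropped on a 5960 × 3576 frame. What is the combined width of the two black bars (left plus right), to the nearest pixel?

1490 px

5:4 (1.250) < 5:3 (1.667), so the clip fills the height.
Content width = 3576 × 5/4 ≈ 4470.00 px.
Leftover width: 5960 − 4470.00 = 1490.00 px.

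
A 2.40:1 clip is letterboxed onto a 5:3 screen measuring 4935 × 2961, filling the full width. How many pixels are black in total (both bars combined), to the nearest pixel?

Content height = 4935 / 2.400 ≈ 2056.2500 px.
2961 − 2056.2500 = 904.7500 px of bars.
That's 904.7500 × 4935 ≈ 4464941 black pixels.

4464941 pixels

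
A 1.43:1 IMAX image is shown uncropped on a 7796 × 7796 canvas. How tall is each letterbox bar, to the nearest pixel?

1.43:1 IMAX is wider than 1:1, so it spans the full width.
That makes the image 5451.75 px tall (7796 / 1.430).
Leftover height: 7796 − 5451.75 = 2344.25 px → 1172.13 each side.

1172 px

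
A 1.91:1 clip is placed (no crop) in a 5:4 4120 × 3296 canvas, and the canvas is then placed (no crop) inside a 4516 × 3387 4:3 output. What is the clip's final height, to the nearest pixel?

First fit — 1.91:1 into 4120×3296 spans the width: 4120.00 × 2157.07.
Second fit — the 5:4 canvas into 4516×3387 spans the height: 4233.75 × 3387.00 (×1.0276 from 4120×3296).
The clip scales with it: height 2157.07 × 1.0276 ≈ 2216.62.

2217 px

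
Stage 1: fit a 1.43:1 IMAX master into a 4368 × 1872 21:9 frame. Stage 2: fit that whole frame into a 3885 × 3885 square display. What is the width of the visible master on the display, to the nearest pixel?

Inside the 4368×1872 canvas the master is height-limited at 2676.96 × 1872.00.
Second fit — the 21:9 canvas into 3885×3885 spans the width: 3885.00 × 1665.00 (×0.8894 from 4368×1872).
So the master's width is 2676.96 × 0.8894 ≈ 2380.95.

2381 px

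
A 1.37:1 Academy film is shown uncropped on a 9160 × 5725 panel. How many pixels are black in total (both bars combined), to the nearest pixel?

7538394 pixels

1.37:1 Academy (1.370) < 16×10 (1.600), so the film fills the height.
That makes the image 7843.2500 px wide (5725 × 1.370).
Black = 9160 − 7843.2500 = 1316.7500 px.
Across the 5725-px span: 1316.7500 × 5725 ≈ 7538394 px.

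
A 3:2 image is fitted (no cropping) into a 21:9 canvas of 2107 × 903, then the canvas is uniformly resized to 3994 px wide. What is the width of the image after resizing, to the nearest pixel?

2568 px

Fitted into 2107×903, the image spans the height; its width is 903 × 3/2 ≈ 1354.50 px.
Scaling 2107 → 3994 is ×1.8956, so the width becomes 1354.50 × 1.8956 ≈ 2567.57 px.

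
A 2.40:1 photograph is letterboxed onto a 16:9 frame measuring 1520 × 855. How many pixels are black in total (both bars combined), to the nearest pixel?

2.40:1 is wider than 16:9, so it spans the full width.
That makes the image 633.3333 px tall (1520 / 2.400).
Leftover height: 855 − 633.3333 = 221.6667 px.
That's 221.6667 × 1520 ≈ 336933 black pixels.

336933 pixels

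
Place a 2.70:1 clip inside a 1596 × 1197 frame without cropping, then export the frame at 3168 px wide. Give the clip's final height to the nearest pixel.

1173 px

At 1596×1197 the clip is width-limited, so height = 1596 / 2.700 ≈ 591.11 px.
Scaling 1596 → 3168 is ×1.9850, so the height becomes 591.11 × 1.9850 ≈ 1173.33 px.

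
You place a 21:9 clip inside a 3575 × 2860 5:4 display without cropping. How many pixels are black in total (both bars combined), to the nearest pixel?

21:9 is wider than 5:4, so it spans the full width.
The clip is 3575 × 9/21 ≈ 1532.1429 px tall.
2860 − 1532.1429 = 1327.8571 px of bars.
Bar area = 1327.8571 × 3575 ≈ 4747089 px.

4747089 pixels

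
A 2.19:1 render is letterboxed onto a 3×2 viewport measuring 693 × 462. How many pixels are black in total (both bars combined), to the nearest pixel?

100874 pixels

2.19:1 is wider than 3×2, so it spans the full width.
The render is 693 / 2.190 ≈ 316.4384 px tall.
Black = 462 − 316.4384 = 145.5616 px.
Across the 693-px span: 145.5616 × 693 ≈ 100874 px.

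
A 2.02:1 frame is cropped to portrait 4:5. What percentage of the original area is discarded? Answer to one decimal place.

60.4%

portrait 4:5 is narrower than 2.02:1, so the crop keeps the full height and trims the width.
Fraction kept = (0.800)/(2.020) ≈ 39.60%, so 60.40% is lost.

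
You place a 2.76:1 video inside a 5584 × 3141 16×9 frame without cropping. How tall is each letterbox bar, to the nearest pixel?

Since 2.760 > 1.778, the video is width-limited.
That makes the image 2023.19 px tall (5584 / 2.760).
Black = 3141 − 2023.19 = 1117.81 px, or 558.91 per bar.

559 px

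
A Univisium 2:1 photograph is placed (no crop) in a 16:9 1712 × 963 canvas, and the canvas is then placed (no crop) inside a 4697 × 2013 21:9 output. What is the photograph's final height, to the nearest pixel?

1789 px

Univisium 2:1 in 1712×963: fills the width, so the photograph is 1712.00 × 856.00.
The 16:9 canvas is height-limited in 4697×2013, giving 3578.67 × 2013.00; scale factor 2.0903.
The photograph scales with it: height 856.00 × 2.0903 ≈ 1789.33.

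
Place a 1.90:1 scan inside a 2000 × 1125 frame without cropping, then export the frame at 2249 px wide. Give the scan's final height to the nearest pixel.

Fitted into 2000×1125, the scan spans the width; its height is 2000 / 1.900 ≈ 1052.63 px.
Resizing to 2249 px wide multiplies everything by 1.1245: 1052.63 → 1183.68 px.

1184 px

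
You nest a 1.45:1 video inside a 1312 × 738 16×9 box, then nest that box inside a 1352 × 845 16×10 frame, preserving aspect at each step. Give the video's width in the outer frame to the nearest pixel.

1103 px

First fit — 1.45:1 into 1312×738 spans the height: 1070.10 × 738.00.
The 16×9 canvas is width-limited in 1352×845, giving 1352.00 × 760.50; scale factor 1.0305.
The video scales with it: width 1070.10 × 1.0305 ≈ 1102.72.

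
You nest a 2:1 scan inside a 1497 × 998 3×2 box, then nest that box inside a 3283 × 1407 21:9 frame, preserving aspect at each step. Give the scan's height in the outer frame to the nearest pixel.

First fit — 2:1 into 1497×998 spans the width: 1497.00 × 748.50.
Second fit — the 3×2 canvas into 3283×1407 spans the height: 2110.50 × 1407.00 (×1.4098 from 1497×998).
So the scan's height is 748.50 × 1.4098 ≈ 1055.25.

1055 px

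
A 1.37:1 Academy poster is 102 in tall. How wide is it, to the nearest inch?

140 in

102 × 1.370 = 139.74.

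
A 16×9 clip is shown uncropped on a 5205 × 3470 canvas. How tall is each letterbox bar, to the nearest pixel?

16×9 (1.778) > 3:2 (1.500), so the clip fills the width.
That makes the image 2927.81 px tall (5205 × 9/16).
Black = 3470 − 2927.81 = 542.19 px, or 271.09 per bar.

271 px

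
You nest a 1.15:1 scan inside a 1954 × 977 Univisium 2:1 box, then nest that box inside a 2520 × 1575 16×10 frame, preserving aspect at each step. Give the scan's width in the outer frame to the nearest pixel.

1449 px

Inside the 1954×977 canvas the scan is height-limited at 1123.55 × 977.00.
Second fit — the Univisium 2:1 canvas into 2520×1575 spans the width: 2520.00 × 1260.00 (×1.2897 from 1954×977).
Applying the same ×1.2897: 1123.55 → 1449.00.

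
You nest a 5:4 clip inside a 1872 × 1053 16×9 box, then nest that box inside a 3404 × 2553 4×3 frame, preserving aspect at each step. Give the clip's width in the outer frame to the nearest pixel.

2393 px

First fit — 5:4 into 1872×1053 spans the height: 1316.25 × 1053.00.
The 16×9 canvas is width-limited in 3404×2553, giving 3404.00 × 1914.75; scale factor 1.8184.
The clip scales with it: width 1316.25 × 1.8184 ≈ 2393.44.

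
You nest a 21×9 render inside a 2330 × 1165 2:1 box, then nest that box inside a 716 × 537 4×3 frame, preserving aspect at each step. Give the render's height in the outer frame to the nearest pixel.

First fit — 21×9 into 2330×1165 spans the width: 2330.00 × 998.57.
Second fit — the 2:1 canvas into 716×537 spans the width: 716.00 × 358.00 (×0.3073 from 2330×1165).
Applying the same ×0.3073: 998.57 → 306.86.

307 px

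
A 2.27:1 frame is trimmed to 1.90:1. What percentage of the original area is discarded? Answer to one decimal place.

16.3%

The height stays; only width is cut (since 1.90:1 is narrower than 2.27:1).
(1.900)/(2.270) ≈ 0.837 of the area survives, leaving 16.30% discarded.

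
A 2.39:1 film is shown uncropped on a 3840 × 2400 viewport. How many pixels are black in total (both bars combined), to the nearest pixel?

3046293 pixels

Since 2.390 > 1.600, the film is width-limited.
That makes the image 1606.6946 px tall (3840 / 2.390).
2400 − 1606.6946 = 793.3054 px of bars.
Bar area = 793.3054 × 3840 ≈ 3046293 px.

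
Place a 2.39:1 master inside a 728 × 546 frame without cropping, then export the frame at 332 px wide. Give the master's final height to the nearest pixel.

139 px

Fitted into 728×546, the master spans the width; its height is 728 / 2.390 ≈ 304.60 px.
Resizing to 332 px wide multiplies everything by 0.4560: 304.60 → 138.91 px.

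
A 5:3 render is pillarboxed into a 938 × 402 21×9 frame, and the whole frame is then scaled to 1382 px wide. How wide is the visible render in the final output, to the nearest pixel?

In the 938×402 frame the render fills the height: width = 402 × 5/3 ≈ 670.00 px.
Resizing to 1382 px wide multiplies everything by 1.4733: 670.00 → 987.14 px.

987 px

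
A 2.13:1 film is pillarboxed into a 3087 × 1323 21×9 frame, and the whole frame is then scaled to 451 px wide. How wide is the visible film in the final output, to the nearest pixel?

In the 3087×1323 frame the film fills the height: width = 1323 × 2.130 ≈ 2817.99 px.
Scaling 3087 → 451 is ×0.1461, so the width becomes 2817.99 × 0.1461 ≈ 411.70 px.

412 px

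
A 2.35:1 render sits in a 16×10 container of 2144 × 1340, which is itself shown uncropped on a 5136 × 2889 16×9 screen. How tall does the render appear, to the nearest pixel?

First fit — 2.35:1 into 2144×1340 spans the width: 2144.00 × 912.34.
Second fit — the 16×10 canvas into 5136×2889 spans the height: 4622.40 × 2889.00 (×2.1560 from 2144×1340).
Applying the same ×2.1560: 912.34 → 1966.98.

1967 px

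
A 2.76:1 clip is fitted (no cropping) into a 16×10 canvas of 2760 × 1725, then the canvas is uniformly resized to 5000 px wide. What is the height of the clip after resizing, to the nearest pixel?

1812 px

Fitted into 2760×1725, the clip spans the width; its height is 2760 / 2.760 ≈ 1000.00 px.
The frame scales by 5000/2760 = 1.8116; 1000.00 × 1.8116 ≈ 1811.59 px.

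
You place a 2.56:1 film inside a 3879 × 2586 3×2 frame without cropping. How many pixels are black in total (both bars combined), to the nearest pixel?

4153500 pixels

2.56:1 (2.560) > 3×2 (1.500), so the film fills the width.
The film is 3879 / 2.560 ≈ 1515.2344 px tall.
Leftover height: 2586 − 1515.2344 = 1070.7656 px.
Bar area = 1070.7656 × 3879 ≈ 4153500 px.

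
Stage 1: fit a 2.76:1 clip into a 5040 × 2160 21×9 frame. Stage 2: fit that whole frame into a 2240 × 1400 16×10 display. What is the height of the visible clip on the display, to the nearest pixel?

812 px

Inside the 5040×2160 canvas the clip is width-limited at 5040.00 × 1826.09.
21×9 in 2240×1400: fills the width, so the intermediate becomes 2240.00 × 960.00 — a scale of ×0.4444.
Applying the same ×0.4444: 1826.09 → 811.59.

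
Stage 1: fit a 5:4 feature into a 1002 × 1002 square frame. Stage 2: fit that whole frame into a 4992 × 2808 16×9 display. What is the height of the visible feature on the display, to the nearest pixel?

2246 px

5:4 in 1002×1002: fills the width, so the feature is 1002.00 × 801.60.
Second fit — the square canvas into 4992×2808 spans the height: 2808.00 × 2808.00 (×2.8024 from 1002×1002).
Applying the same ×2.8024: 801.60 → 2246.40.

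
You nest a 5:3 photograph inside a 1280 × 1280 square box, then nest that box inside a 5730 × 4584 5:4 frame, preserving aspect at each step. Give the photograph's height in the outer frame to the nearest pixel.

2750 px

First fit — 5:3 into 1280×1280 spans the width: 1280.00 × 768.00.
square in 5730×4584: fills the height, so the intermediate becomes 4584.00 × 4584.00 — a scale of ×3.5812.
So the photograph's height is 768.00 × 3.5812 ≈ 2750.40.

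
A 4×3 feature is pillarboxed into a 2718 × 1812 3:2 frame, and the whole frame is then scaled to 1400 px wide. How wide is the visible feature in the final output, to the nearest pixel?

At 2718×1812 the feature is height-limited, so width = 1812 × 4/3 ≈ 2416.00 px.
Scaling 2718 → 1400 is ×0.5151, so the width becomes 2416.00 × 0.5151 ≈ 1244.44 px.

1244 px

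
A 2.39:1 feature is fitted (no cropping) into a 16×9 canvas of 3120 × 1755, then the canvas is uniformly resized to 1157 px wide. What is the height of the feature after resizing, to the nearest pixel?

484 px

At 3120×1755 the feature is width-limited, so height = 3120 / 2.390 ≈ 1305.44 px.
Scaling 3120 → 1157 is ×0.3708, so the height becomes 1305.44 × 0.3708 ≈ 484.10 px.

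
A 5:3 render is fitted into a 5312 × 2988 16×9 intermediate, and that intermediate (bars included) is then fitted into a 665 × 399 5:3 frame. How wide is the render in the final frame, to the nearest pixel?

First fit — 5:3 into 5312×2988 spans the height: 4980.00 × 2988.00.
16×9 in 665×399: fills the width, so the intermediate becomes 665.00 × 374.06 — a scale of ×0.1252.
The render scales with it: width 4980.00 × 0.1252 ≈ 623.44.

623 px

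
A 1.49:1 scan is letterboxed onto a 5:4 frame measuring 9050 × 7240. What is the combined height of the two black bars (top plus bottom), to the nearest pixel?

1166 px

Since 1.490 > 1.250, the scan is width-limited.
That makes the image 6073.83 px tall (9050 / 1.490).
Black = 7240 − 6073.83 = 1166.17 px.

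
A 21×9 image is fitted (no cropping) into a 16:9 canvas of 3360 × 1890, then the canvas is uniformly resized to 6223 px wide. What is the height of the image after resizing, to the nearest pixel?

2667 px

Fitted into 3360×1890, the image spans the width; its height is 3360 × 9/21 ≈ 1440.00 px.
The frame scales by 6223/3360 = 1.8521; 1440.00 × 1.8521 ≈ 2667.00 px.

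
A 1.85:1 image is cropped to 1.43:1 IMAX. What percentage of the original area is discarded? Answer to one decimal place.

The height stays; only width is cut (since 1.43:1 IMAX is narrower than 1.85:1).
(1.430)/(1.850) ≈ 0.773 of the area survives, leaving 22.70% discarded.

22.7%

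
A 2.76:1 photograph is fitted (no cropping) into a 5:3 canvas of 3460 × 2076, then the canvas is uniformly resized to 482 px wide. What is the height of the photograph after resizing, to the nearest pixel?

Fitted into 3460×2076, the photograph spans the width; its height is 3460 / 2.760 ≈ 1253.62 px.
Resizing to 482 px wide multiplies everything by 0.1393: 1253.62 → 174.64 px.

175 px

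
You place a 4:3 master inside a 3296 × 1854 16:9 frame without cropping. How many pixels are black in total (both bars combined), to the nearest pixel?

1527696 pixels

4:3 is narrower than 16:9, so it spans the full height.
That makes the image 2472.0000 px wide (1854 × 4/3).
3296 − 2472.0000 = 824.0000 px of bars.
Bar area = 824.0000 × 1854 ≈ 1527696 px.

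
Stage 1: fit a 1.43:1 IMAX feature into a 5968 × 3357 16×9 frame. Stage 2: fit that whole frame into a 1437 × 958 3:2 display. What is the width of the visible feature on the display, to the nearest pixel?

Inside the 5968×3357 canvas the feature is height-limited at 4800.51 × 3357.00.
16×9 in 1437×958: fills the width, so the intermediate becomes 1437.00 × 808.31 — a scale of ×0.2408.
So the feature's width is 4800.51 × 0.2408 ≈ 1155.89.

1156 px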